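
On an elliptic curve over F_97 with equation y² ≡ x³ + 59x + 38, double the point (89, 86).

(65, 37)

tangent at (89, 86): λ = (3·89² + 59)/(2·86) ≡ 57/75. 75⁻¹ ≡ 22 (mod 97), so λ ≡ 57·22 ≡ 90.
  x = λ² - 89 - 89 = 8100 - 178 ≡ 65; y = λ·(89 - 65) - 86 ≡ 37. → (65, 37)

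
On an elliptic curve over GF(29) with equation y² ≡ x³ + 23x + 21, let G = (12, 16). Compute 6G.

Repeated addition: build up to 6G.
2G: tangent at (12, 16): λ = (3·12² + 23)/(2·16) ≡ 20/3. 3⁻¹ ≡ 10 (mod 29) since 3·10 = 30 ≡ 1, so λ ≡ 20·10 ≡ 26.
  x = λ² - 12 - 12 = 676 - 24 ≡ 14; y = λ·(12 - 14) - 16 ≡ 19. → (14, 19)
3G: (14, 19) + (12, 16). λ = (16 - 19)/(12 - 14) ≡ 26/27 mod 29. 27⁻¹ ≡ 14 (mod 29), so λ ≡ 16.
  x = λ² - 14 - 12 = 256 - 26 ≡ 27; y = λ·(14 - 27) - 19 ≡ 5. → (27, 5)
4G: (27, 5) + (12, 16). λ = (16 - 5)/(12 - 27) ≡ 11/14 mod 29. 14⁻¹ ≡ 27 (mod 29) since 14·27 = 378 ≡ 1, so λ ≡ 7.
  x = λ² - 27 - 12 = 49 - 39 ≡ 10; y = λ·(27 - 10) - 5 ≡ 27. → (10, 27)
5G: (10, 27) + (12, 16). λ = (16 - 27)/(12 - 10) ≡ 18/2 mod 29. 2⁻¹ ≡ 15 (mod 29), so λ ≡ 9.
  x = λ² - 10 - 12 = 81 - 22 ≡ 1; y = λ·(10 - 1) - 27 ≡ 25. → (1, 25)
6G: (1, 25) + (12, 16). λ = (16 - 25)/(12 - 1) ≡ 20/11 mod 29. 11⁻¹ ≡ 8 (mod 29) since 11·8 = 88 ≡ 1, so λ ≡ 15.
  x = λ² - 1 - 12 = 225 - 13 ≡ 9; y = λ·(1 - 9) - 25 ≡ 0. → (9, 0)

(9, 0)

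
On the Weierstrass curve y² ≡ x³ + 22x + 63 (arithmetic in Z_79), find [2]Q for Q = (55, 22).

tangent at (55, 22): λ = (3·55² + 22)/(2·22) ≡ 12/44. 44⁻¹ ≡ 9 (mod 79) since 44·9 = 396 ≡ 1, so λ ≡ 12·9 ≡ 29.
  x = λ² - 55 - 55 = 841 - 110 ≡ 20; y = λ·(55 - 20) - 22 ≡ 45. → (20, 45)

(20, 45)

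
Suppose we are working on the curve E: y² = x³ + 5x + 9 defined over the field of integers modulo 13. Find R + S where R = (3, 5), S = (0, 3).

(9, 4)

(3, 5) + (0, 3). λ = (3 - 5)/(0 - 3) ≡ 11/10 mod 13. 10⁻¹ ≡ 4 (mod 13) since 10·4 = 40 ≡ 1, so λ ≡ 5.
  x = λ² - 3 - 0 = 25 - 3 ≡ 9; y = λ·(3 - 9) - 5 ≡ 4. → (9, 4)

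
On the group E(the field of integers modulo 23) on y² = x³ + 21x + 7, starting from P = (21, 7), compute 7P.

(12, 3)

Double-and-add on 7 = (111)₂. Start with P = (21, 7) for the leading 1-bit.
double: tangent at (21, 7): λ = (3·21² + 21)/(2·7) ≡ 10/14. 14⁻¹ ≡ 5 (mod 23), so λ ≡ 10·5 ≡ 4.
  x = λ² - 21 - 21 = 16 - 42 ≡ 20; y = λ·(21 - 20) - 7 ≡ 20. → (20, 20)
add P: (20, 20) + (21, 7). λ = (7 - 20)/(21 - 20) ≡ 10/1 mod 23. 1⁻¹ ≡ 1 (mod 23), so λ ≡ 10.
  x = λ² - 20 - 21 = 100 - 41 ≡ 13; y = λ·(20 - 13) - 20 ≡ 4. → (13, 4)
double: tangent at (13, 4): λ = (3·13² + 21)/(2·4) ≡ 22/8. 8⁻¹ ≡ 3 (mod 23), so λ ≡ 22·3 ≡ 20.
  x = λ² - 13 - 13 = 400 - 26 ≡ 6; y = λ·(13 - 6) - 4 ≡ 21. → (6, 21)
add P: (6, 21) + (21, 7). λ = (7 - 21)/(21 - 6) ≡ 9/15 mod 23. 15⁻¹ ≡ 20 (mod 23), so λ ≡ 19.
  x = λ² - 6 - 21 = 361 - 27 ≡ 12; y = λ·(6 - 12) - 21 ≡ 3. → (12, 3)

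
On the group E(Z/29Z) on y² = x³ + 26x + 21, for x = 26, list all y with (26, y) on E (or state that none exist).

x³ + 26x + 21 = 18273 ≡ 3 (mod 29).
3 is a non-residue mod 29; no y exists.

none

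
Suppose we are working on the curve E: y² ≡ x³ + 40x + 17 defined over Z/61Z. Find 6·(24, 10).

(16, 19)

Write P = (24, 10).
Double-and-add on 6 = (110)₂. Start with P = (24, 10) for the leading 1-bit.
double: tangent at (24, 10): λ = (3·24² + 40)/(2·10) ≡ 60/20. 20⁻¹ ≡ 58 (mod 61), so λ ≡ 60·58 ≡ 3.
  x = λ² - 24 - 24 = 9 - 48 ≡ 22; y = λ·(24 - 22) - 10 ≡ 57. → (22, 57)
add P: (22, 57) + (24, 10). λ = (10 - 57)/(24 - 22) ≡ 14/2 mod 61. 2⁻¹ ≡ 31 (mod 61), so λ ≡ 7.
  x = λ² - 22 - 24 = 49 - 46 ≡ 3; y = λ·(22 - 3) - 57 ≡ 15. → (3, 15)
double: tangent at (3, 15): λ = (3·3² + 40)/(2·15) ≡ 6/30. 30⁻¹ ≡ 59 (mod 61) since 30·59 = 1770 ≡ 1, so λ ≡ 6·59 ≡ 49.
  x = λ² - 3 - 3 = 2401 - 6 ≡ 16; y = λ·(3 - 16) - 15 ≡ 19. → (16, 19)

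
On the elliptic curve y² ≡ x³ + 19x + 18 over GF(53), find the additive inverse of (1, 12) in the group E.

-(1, 12) = (1, -12 mod 53) = (1, 41).

(1, 41)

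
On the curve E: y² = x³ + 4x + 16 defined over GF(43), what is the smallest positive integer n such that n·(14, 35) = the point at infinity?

10

2P: tangent at (14, 35): λ = (3·14² + 4)/(2·35) ≡ 33/27. 27⁻¹ ≡ 8 (mod 43), so λ ≡ 33·8 ≡ 6.
  x = λ² - 14 - 14 = 36 - 28 ≡ 8; y = λ·(14 - 8) - 35 ≡ 1. → (8, 1)
3P: (8, 1) + (14, 35). λ = (35 - 1)/(14 - 8) ≡ 34/6 mod 43. 6⁻¹ ≡ 36 (mod 43), so λ ≡ 20.
  x = λ² - 8 - 14 = 400 - 22 ≡ 34; y = λ·(8 - 34) - 1 ≡ 38. → (34, 38)
4P: (34, 38) + (14, 35). λ = (35 - 38)/(14 - 34) ≡ 40/23 mod 43. 23⁻¹ ≡ 15 (mod 43) since 23·15 = 345 ≡ 1, so λ ≡ 41.
  x = λ² - 34 - 14 = 1681 - 48 ≡ 42; y = λ·(34 - 42) - 38 ≡ 21. → (42, 21)
5P: (42, 21) + (14, 35). λ = (35 - 21)/(14 - 42) ≡ 14/15 mod 43. 15⁻¹ ≡ 23 (mod 43) since 15·23 = 345 ≡ 1, so λ ≡ 21.
  x = λ² - 42 - 14 = 441 - 56 ≡ 41; y = λ·(42 - 41) - 21 ≡ 0. → (41, 0)
6P: (41, 0) + (14, 35). λ = (35 - 0)/(14 - 41) ≡ 35/16 mod 43. 16⁻¹ ≡ 35 (mod 43) since 16·35 = 560 ≡ 1, so λ ≡ 21.
  x = λ² - 41 - 14 = 441 - 55 ≡ 42; y = λ·(41 - 42) - 0 ≡ 22. → (42, 22)
7P: (42, 22) + (14, 35). λ = (35 - 22)/(14 - 42) ≡ 13/15 mod 43. 15⁻¹ ≡ 23 (mod 43), so λ ≡ 41.
  x = λ² - 42 - 14 = 1681 - 56 ≡ 34; y = λ·(42 - 34) - 22 ≡ 5. → (34, 5)
8P: (34, 5) + (14, 35). λ = (35 - 5)/(14 - 34) ≡ 30/23 mod 43. 23⁻¹ ≡ 15 (mod 43) since 23·15 = 345 ≡ 1, so λ ≡ 20.
  x = λ² - 34 - 14 = 400 - 48 ≡ 8; y = λ·(34 - 8) - 5 ≡ 42. → (8, 42)
9P: (8, 42) + (14, 35). λ = (35 - 42)/(14 - 8) ≡ 36/6 mod 43. 6⁻¹ ≡ 36 (mod 43), so λ ≡ 6.
  x = λ² - 8 - 14 = 36 - 22 ≡ 14; y = λ·(8 - 14) - 42 ≡ 8. → (14, 8)
10P: (14, 8) + (14, 35): same x and y₁ ≡ -y₂, so the sum is the point at infinity.
10P = the point at infinity, so the order is 10.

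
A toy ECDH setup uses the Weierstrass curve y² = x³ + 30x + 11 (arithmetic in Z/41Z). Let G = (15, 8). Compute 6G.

(34, 27)

Repeated addition: build up to 6G.
2G: tangent at (15, 8): λ = (3·15² + 30)/(2·8) ≡ 8/16. 16⁻¹ ≡ 18 (mod 41), so λ ≡ 8·18 ≡ 21.
  x = λ² - 15 - 15 = 441 - 30 ≡ 1; y = λ·(15 - 1) - 8 ≡ 40. → (1, 40)
3G: (1, 40) + (15, 8). λ = (8 - 40)/(15 - 1) ≡ 9/14 mod 41. 14⁻¹ ≡ 3 (mod 41), so λ ≡ 27.
  x = λ² - 1 - 15 = 729 - 16 ≡ 16; y = λ·(1 - 16) - 40 ≡ 6. → (16, 6)
4G: (16, 6) + (15, 8). λ = (8 - 6)/(15 - 16) ≡ 2/40 mod 41. 40⁻¹ ≡ 40 (mod 41), so λ ≡ 39.
  x = λ² - 16 - 15 = 1521 - 31 ≡ 14; y = λ·(16 - 14) - 6 ≡ 31. → (14, 31)
5G: (14, 31) + (15, 8). λ = (8 - 31)/(15 - 14) ≡ 18/1 mod 41. 1⁻¹ ≡ 1 (mod 41) since 1·1 = 1 ≡ 1, so λ ≡ 18.
  x = λ² - 14 - 15 = 324 - 29 ≡ 8; y = λ·(14 - 8) - 31 ≡ 36. → (8, 36)
6G: (8, 36) + (15, 8). λ = (8 - 36)/(15 - 8) ≡ 13/7 mod 41. 7⁻¹ ≡ 6 (mod 41), so λ ≡ 37.
  x = λ² - 8 - 15 = 1369 - 23 ≡ 34; y = λ·(8 - 34) - 36 ≡ 27. → (34, 27)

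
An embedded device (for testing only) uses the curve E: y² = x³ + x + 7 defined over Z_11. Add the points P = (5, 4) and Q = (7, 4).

(10, 7)

(5, 4) + (7, 4). λ = (4 - 4)/(7 - 5) ≡ 0/2 mod 11. 2⁻¹ ≡ 6 (mod 11) since 2·6 = 12 ≡ 1, so λ ≡ 0.
  x = λ² - 5 - 7 = 0 - 12 ≡ 10; y = λ·(5 - 10) - 4 ≡ 7. → (10, 7)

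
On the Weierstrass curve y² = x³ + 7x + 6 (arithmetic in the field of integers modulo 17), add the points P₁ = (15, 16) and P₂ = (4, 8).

(13, 4)

(15, 16) + (4, 8). λ = (8 - 16)/(4 - 15) ≡ 9/6 mod 17. 6⁻¹ ≡ 3 (mod 17) since 6·3 = 18 ≡ 1, so λ ≡ 10.
  x = λ² - 15 - 4 = 100 - 19 ≡ 13; y = λ·(15 - 13) - 16 ≡ 4. → (13, 4)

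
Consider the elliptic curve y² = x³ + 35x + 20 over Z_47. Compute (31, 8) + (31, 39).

The two points share x = 31 and their y-coordinates satisfy 8 + 39 ≡ 0 (mod 47), so they are inverses. Their sum is the point at infinity.

O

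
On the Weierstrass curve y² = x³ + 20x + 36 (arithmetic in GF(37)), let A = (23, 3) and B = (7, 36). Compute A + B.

(23, 3) + (7, 36). λ = (36 - 3)/(7 - 23) ≡ 33/21 mod 37. 21⁻¹ ≡ 30 (mod 37), so λ ≡ 28.
  x = λ² - 23 - 7 = 784 - 30 ≡ 14; y = λ·(23 - 14) - 3 ≡ 27. → (14, 27)

(14, 27)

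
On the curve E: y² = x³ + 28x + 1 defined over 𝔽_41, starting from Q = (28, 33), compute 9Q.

(18, 8)

Double-and-add on 9 = (1001)₂. Start with Q = (28, 33) for the leading 1-bit.
double: tangent at (28, 33): λ = (3·28² + 28)/(2·33) ≡ 2/25. 25⁻¹ ≡ 23 (mod 41), so λ ≡ 2·23 ≡ 5.
  x = λ² - 28 - 28 = 25 - 56 ≡ 10; y = λ·(28 - 10) - 33 ≡ 16. → (10, 16)
double: tangent at (10, 16): λ = (3·10² + 28)/(2·16) ≡ 0/32. 32⁻¹ ≡ 9 (mod 41) since 32·9 = 288 ≡ 1, so λ ≡ 0·9 ≡ 0.
  x = λ² - 10 - 10 = 0 - 20 ≡ 21; y = λ·(10 - 21) - 16 ≡ 25. → (21, 25)
double: tangent at (21, 25): λ = (3·21² + 28)/(2·25) ≡ 39/9. 9⁻¹ ≡ 32 (mod 41), so λ ≡ 39·32 ≡ 18.
  x = λ² - 21 - 21 = 324 - 42 ≡ 36; y = λ·(21 - 36) - 25 ≡ 33. → (36, 33)
add Q: (36, 33) + (28, 33). λ = (33 - 33)/(28 - 36) ≡ 0/33 mod 41. 33⁻¹ ≡ 5 (mod 41) since 33·5 = 165 ≡ 1, so λ ≡ 0.
  x = λ² - 36 - 28 = 0 - 64 ≡ 18; y = λ·(36 - 18) - 33 ≡ 8. → (18, 8)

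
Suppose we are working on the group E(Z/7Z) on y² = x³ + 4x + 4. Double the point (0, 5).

(1, 3)

tangent at (0, 5): λ = (3·0² + 4)/(2·5) ≡ 4/3. 3⁻¹ ≡ 5 (mod 7), so λ ≡ 4·5 ≡ 6.
  x = λ² - 0 - 0 = 36 - 0 ≡ 1; y = λ·(0 - 1) - 5 ≡ 3. → (1, 3)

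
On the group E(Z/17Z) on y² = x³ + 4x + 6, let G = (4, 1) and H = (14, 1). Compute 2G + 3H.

First 2G:
Repeated addition: build up to 2G.
2G: tangent at (4, 1): λ = (3·4² + 4)/(2·1) ≡ 1/2. 2⁻¹ ≡ 9 (mod 17) since 2·9 = 18 ≡ 1, so λ ≡ 1·9 ≡ 9.
  x = λ² - 4 - 4 = 81 - 8 ≡ 5; y = λ·(4 - 5) - 1 ≡ 7. → (5, 7)
2G = (5, 7).
Next 3H:
Repeated addition: build up to 3H.
2H: tangent at (14, 1): λ = (3·14² + 4)/(2·1) ≡ 14/2. 2⁻¹ ≡ 9 (mod 17) since 2·9 = 18 ≡ 1, so λ ≡ 14·9 ≡ 7.
  x = λ² - 14 - 14 = 49 - 28 ≡ 4; y = λ·(14 - 4) - 1 ≡ 1. → (4, 1)
3H: (4, 1) + (14, 1). λ = (1 - 1)/(14 - 4) ≡ 0/10 mod 17. 10⁻¹ ≡ 12 (mod 17), so λ ≡ 0.
  x = λ² - 4 - 14 = 0 - 18 ≡ 16; y = λ·(4 - 16) - 1 ≡ 16. → (16, 16)
3H = (16, 16).
Finally 2G + 3H:
(5, 7) + (16, 16). λ = (16 - 7)/(16 - 5) ≡ 9/11 mod 17. 11⁻¹ ≡ 14 (mod 17), so λ ≡ 7.
  x = λ² - 5 - 16 = 49 - 21 ≡ 11; y = λ·(5 - 11) - 7 ≡ 2. → (11, 2)

(11, 2)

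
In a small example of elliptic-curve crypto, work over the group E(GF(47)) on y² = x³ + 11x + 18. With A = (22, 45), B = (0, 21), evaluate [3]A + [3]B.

(34, 13)

First 3A:
Repeated addition: build up to 3A.
2A: tangent at (22, 45): λ = (3·22² + 11)/(2·45) ≡ 6/43. 43⁻¹ ≡ 35 (mod 47) since 43·35 = 1505 ≡ 1, so λ ≡ 6·35 ≡ 22.
  x = λ² - 22 - 22 = 484 - 44 ≡ 17; y = λ·(22 - 17) - 45 ≡ 18. → (17, 18)
3A: (17, 18) + (22, 45). λ = (45 - 18)/(22 - 17) ≡ 27/5 mod 47. 5⁻¹ ≡ 19 (mod 47), so λ ≡ 43.
  x = λ² - 17 - 22 = 1849 - 39 ≡ 24; y = λ·(17 - 24) - 18 ≡ 10. → (24, 10)
3A = (24, 10).
Next 3B:
Repeated addition: build up to 3B.
2B: tangent at (0, 21): λ = (3·0² + 11)/(2·21) ≡ 11/42. 42⁻¹ ≡ 28 (mod 47) since 42·28 = 1176 ≡ 1, so λ ≡ 11·28 ≡ 26.
  x = λ² - 0 - 0 = 676 - 0 ≡ 18; y = λ·(0 - 18) - 21 ≡ 28. → (18, 28)
3B: (18, 28) + (0, 21). λ = (21 - 28)/(0 - 18) ≡ 40/29 mod 47. 29⁻¹ ≡ 13 (mod 47), so λ ≡ 3.
  x = λ² - 18 - 0 = 9 - 18 ≡ 38; y = λ·(18 - 38) - 28 ≡ 6. → (38, 6)
3B = (38, 6).
Finally 3A + 3B:
(24, 10) + (38, 6). λ = (6 - 10)/(38 - 24) ≡ 43/14 mod 47. 14⁻¹ ≡ 37 (mod 47), so λ ≡ 40.
  x = λ² - 24 - 38 = 1600 - 62 ≡ 34; y = λ·(24 - 34) - 10 ≡ 13. → (34, 13)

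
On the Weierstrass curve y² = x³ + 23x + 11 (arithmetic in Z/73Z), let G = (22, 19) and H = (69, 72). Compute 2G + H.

First 2G:
Repeated addition: build up to 2G.
2G: tangent at (22, 19): λ = (3·22² + 23)/(2·19) ≡ 15/38. 38⁻¹ ≡ 25 (mod 73), so λ ≡ 15·25 ≡ 10.
  x = λ² - 22 - 22 = 100 - 44 ≡ 56; y = λ·(22 - 56) - 19 ≡ 6. → (56, 6)
2G = (56, 6).
Finally 2G + H:
(56, 6) + (69, 72). λ = (72 - 6)/(69 - 56) ≡ 66/13 mod 73. 13⁻¹ ≡ 45 (mod 73), so λ ≡ 50.
  x = λ² - 56 - 69 = 2500 - 125 ≡ 39; y = λ·(56 - 39) - 6 ≡ 41. → (39, 41)

(39, 41)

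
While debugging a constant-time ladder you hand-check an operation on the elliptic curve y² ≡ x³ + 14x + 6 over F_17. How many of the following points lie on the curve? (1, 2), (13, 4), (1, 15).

2

(1, 2): 2² ≡ 4, rhs ≡ 4 → on.
(13, 4): 4² ≡ 16, rhs ≡ 5 → off.
(1, 15): 15² ≡ 4, rhs ≡ 4 → on.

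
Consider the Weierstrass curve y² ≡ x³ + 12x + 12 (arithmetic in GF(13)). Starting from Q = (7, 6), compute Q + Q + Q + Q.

(9, 11)

Double-and-add on 4 = (100)₂. Start with Q = (7, 6) for the leading 1-bit.
double: tangent at (7, 6): λ = (3·7² + 12)/(2·6) ≡ 3/12. 12⁻¹ ≡ 12 (mod 13), so λ ≡ 3·12 ≡ 10.
  x = λ² - 7 - 7 = 100 - 14 ≡ 8; y = λ·(7 - 8) - 6 ≡ 10. → (8, 10)
double: tangent at (8, 10): λ = (3·8² + 12)/(2·10) ≡ 9/7. 7⁻¹ ≡ 2 (mod 13) since 7·2 = 14 ≡ 1, so λ ≡ 9·2 ≡ 5.
  x = λ² - 8 - 8 = 25 - 16 ≡ 9; y = λ·(8 - 9) - 10 ≡ 11. → (9, 11)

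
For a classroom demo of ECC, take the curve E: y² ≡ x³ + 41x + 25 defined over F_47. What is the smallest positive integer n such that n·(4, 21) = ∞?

11

2P: tangent at (4, 21): λ = (3·4² + 41)/(2·21) ≡ 42/42. 42⁻¹ ≡ 28 (mod 47), so λ ≡ 42·28 ≡ 1.
  x = λ² - 4 - 4 = 1 - 8 ≡ 40; y = λ·(4 - 40) - 21 ≡ 37. → (40, 37)
3P: (40, 37) + (4, 21). λ = (21 - 37)/(4 - 40) ≡ 31/11 mod 47. 11⁻¹ ≡ 30 (mod 47), so λ ≡ 37.
  x = λ² - 40 - 4 = 1369 - 44 ≡ 9; y = λ·(40 - 9) - 37 ≡ 29. → (9, 29)
4P: (9, 29) + (4, 21). λ = (21 - 29)/(4 - 9) ≡ 39/42 mod 47. 42⁻¹ ≡ 28 (mod 47), so λ ≡ 11.
  x = λ² - 9 - 4 = 121 - 13 ≡ 14; y = λ·(9 - 14) - 29 ≡ 10. → (14, 10)
5P: (14, 10) + (4, 21). λ = (21 - 10)/(4 - 14) ≡ 11/37 mod 47. 37⁻¹ ≡ 14 (mod 47), so λ ≡ 13.
  x = λ² - 14 - 4 = 169 - 18 ≡ 10; y = λ·(14 - 10) - 10 ≡ 42. → (10, 42)
6P: (10, 42) + (4, 21). λ = (21 - 42)/(4 - 10) ≡ 26/41 mod 47. 41⁻¹ ≡ 39 (mod 47) since 41·39 = 1599 ≡ 1, so λ ≡ 27.
  x = λ² - 10 - 4 = 729 - 14 ≡ 10; y = λ·(10 - 10) - 42 ≡ 5. → (10, 5)
7P: (10, 5) + (4, 21). λ = (21 - 5)/(4 - 10) ≡ 16/41 mod 47. 41⁻¹ ≡ 39 (mod 47), so λ ≡ 13.
  x = λ² - 10 - 4 = 169 - 14 ≡ 14; y = λ·(10 - 14) - 5 ≡ 37. → (14, 37)
8P: (14, 37) + (4, 21). λ = (21 - 37)/(4 - 14) ≡ 31/37 mod 47. 37⁻¹ ≡ 14 (mod 47), so λ ≡ 11.
  x = λ² - 14 - 4 = 121 - 18 ≡ 9; y = λ·(14 - 9) - 37 ≡ 18. → (9, 18)
9P: (9, 18) + (4, 21). λ = (21 - 18)/(4 - 9) ≡ 3/42 mod 47. 42⁻¹ ≡ 28 (mod 47), so λ ≡ 37.
  x = λ² - 9 - 4 = 1369 - 13 ≡ 40; y = λ·(9 - 40) - 18 ≡ 10. → (40, 10)
10P: (40, 10) + (4, 21). λ = (21 - 10)/(4 - 40) ≡ 11/11 mod 47. 11⁻¹ ≡ 30 (mod 47), so λ ≡ 1.
  x = λ² - 40 - 4 = 1 - 44 ≡ 4; y = λ·(40 - 4) - 10 ≡ 26. → (4, 26)
11P: (4, 26) + (4, 21): same x and y₁ ≡ -y₂, so the sum is ∞.
11P = ∞, so the order is 11.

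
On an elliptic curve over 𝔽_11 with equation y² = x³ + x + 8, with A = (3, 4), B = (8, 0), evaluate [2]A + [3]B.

(3, 7)

First 2A:
Repeated addition: build up to 2A.
2A: tangent at (3, 4): λ = (3·3² + 1)/(2·4) ≡ 6/8. 8⁻¹ ≡ 7 (mod 11), so λ ≡ 6·7 ≡ 9.
  x = λ² - 3 - 3 = 81 - 6 ≡ 9; y = λ·(3 - 9) - 4 ≡ 8. → (9, 8)
2A = (9, 8).
Next 3B:
Repeated addition: build up to 3B.
2B: (8, 0) + (8, 0): same x and y₁ ≡ -y₂, so the sum is O.
3B: O + (8, 0) = (8, 0) (identity).
3B = (8, 0).
Finally 2A + 3B:
(9, 8) + (8, 0). λ = (0 - 8)/(8 - 9) ≡ 3/10 mod 11. 10⁻¹ ≡ 10 (mod 11), so λ ≡ 8.
  x = λ² - 9 - 8 = 64 - 17 ≡ 3; y = λ·(9 - 3) - 8 ≡ 7. → (3, 7)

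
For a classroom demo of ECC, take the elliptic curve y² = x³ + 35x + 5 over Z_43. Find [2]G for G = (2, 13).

(9, 19)

tangent at (2, 13): λ = (3·2² + 35)/(2·13) ≡ 4/26. 26⁻¹ ≡ 5 (mod 43) since 26·5 = 130 ≡ 1, so λ ≡ 4·5 ≡ 20.
  x = λ² - 2 - 2 = 400 - 4 ≡ 9; y = λ·(2 - 9) - 13 ≡ 19. → (9, 19)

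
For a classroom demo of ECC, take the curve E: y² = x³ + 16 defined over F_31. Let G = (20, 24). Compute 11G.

(20, 7)

Repeated addition: build up to 11G.
2G: tangent at (20, 24): λ = (3·20² + 0)/(2·24) ≡ 22/17. 17⁻¹ ≡ 11 (mod 31), so λ ≡ 22·11 ≡ 25.
  x = λ² - 20 - 20 = 625 - 40 ≡ 27; y = λ·(20 - 27) - 24 ≡ 18. → (27, 18)
3G: (27, 18) + (20, 24). λ = (24 - 18)/(20 - 27) ≡ 6/24 mod 31. 24⁻¹ ≡ 22 (mod 31), so λ ≡ 8.
  x = λ² - 27 - 20 = 64 - 47 ≡ 17; y = λ·(27 - 17) - 18 ≡ 0. → (17, 0)
4G: (17, 0) + (20, 24). λ = (24 - 0)/(20 - 17) ≡ 24/3 mod 31. 3⁻¹ ≡ 21 (mod 31) since 3·21 = 63 ≡ 1, so λ ≡ 8.
  x = λ² - 17 - 20 = 64 - 37 ≡ 27; y = λ·(17 - 27) - 0 ≡ 13. → (27, 13)
5G: (27, 13) + (20, 24). λ = (24 - 13)/(20 - 27) ≡ 11/24 mod 31. 24⁻¹ ≡ 22 (mod 31), so λ ≡ 25.
  x = λ² - 27 - 20 = 625 - 47 ≡ 20; y = λ·(27 - 20) - 13 ≡ 7. → (20, 7)
6G: (20, 7) + (20, 24): same x and y₁ ≡ -y₂, so the sum is O.
7G: O + (20, 24) = (20, 24) (identity).
8G: tangent at (20, 24): λ = (3·20² + 0)/(2·24) ≡ 22/17. 17⁻¹ ≡ 11 (mod 31), so λ ≡ 22·11 ≡ 25.
  x = λ² - 20 - 20 = 625 - 40 ≡ 27; y = λ·(20 - 27) - 24 ≡ 18. → (27, 18)
9G: (27, 18) + (20, 24). λ = (24 - 18)/(20 - 27) ≡ 6/24 mod 31. 24⁻¹ ≡ 22 (mod 31) since 24·22 = 528 ≡ 1, so λ ≡ 8.
  x = λ² - 27 - 20 = 64 - 47 ≡ 17; y = λ·(27 - 17) - 18 ≡ 0. → (17, 0)
10G: (17, 0) + (20, 24). λ = (24 - 0)/(20 - 17) ≡ 24/3 mod 31. 3⁻¹ ≡ 21 (mod 31), so λ ≡ 8.
  x = λ² - 17 - 20 = 64 - 37 ≡ 27; y = λ·(17 - 27) - 0 ≡ 13. → (27, 13)
11G: (27, 13) + (20, 24). λ = (24 - 13)/(20 - 27) ≡ 11/24 mod 31. 24⁻¹ ≡ 22 (mod 31) since 24·22 = 528 ≡ 1, so λ ≡ 25.
  x = λ² - 27 - 20 = 625 - 47 ≡ 20; y = λ·(27 - 20) - 13 ≡ 7. → (20, 7)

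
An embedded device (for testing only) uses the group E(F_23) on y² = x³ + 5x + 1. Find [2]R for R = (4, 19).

(19, 20)

tangent at (4, 19): λ = (3·4² + 5)/(2·19) ≡ 7/15. 15⁻¹ ≡ 20 (mod 23), so λ ≡ 7·20 ≡ 2.
  x = λ² - 4 - 4 = 4 - 8 ≡ 19; y = λ·(4 - 19) - 19 ≡ 20. → (19, 20)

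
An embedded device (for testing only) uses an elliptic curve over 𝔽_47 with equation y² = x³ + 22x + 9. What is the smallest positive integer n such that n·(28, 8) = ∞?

2P: tangent at (28, 8): λ = (3·28² + 22)/(2·8) ≡ 24/16. 16⁻¹ ≡ 3 (mod 47), so λ ≡ 24·3 ≡ 25.
  x = λ² - 28 - 28 = 625 - 56 ≡ 5; y = λ·(28 - 5) - 8 ≡ 3. → (5, 3)
3P: (5, 3) + (28, 8). λ = (8 - 3)/(28 - 5) ≡ 5/23 mod 47. 23⁻¹ ≡ 45 (mod 47), so λ ≡ 37.
  x = λ² - 5 - 28 = 1369 - 33 ≡ 20; y = λ·(5 - 20) - 3 ≡ 6. → (20, 6)
4P: (20, 6) + (28, 8). λ = (8 - 6)/(28 - 20) ≡ 2/8 mod 47. 8⁻¹ ≡ 6 (mod 47), so λ ≡ 12.
  x = λ² - 20 - 28 = 144 - 48 ≡ 2; y = λ·(20 - 2) - 6 ≡ 22. → (2, 22)
5P: (2, 22) + (28, 8). λ = (8 - 22)/(28 - 2) ≡ 33/26 mod 47. 26⁻¹ ≡ 38 (mod 47) since 26·38 = 988 ≡ 1, so λ ≡ 32.
  x = λ² - 2 - 28 = 1024 - 30 ≡ 7; y = λ·(2 - 7) - 22 ≡ 6. → (7, 6)
6P: (7, 6) + (28, 8). λ = (8 - 6)/(28 - 7) ≡ 2/21 mod 47. 21⁻¹ ≡ 9 (mod 47) since 21·9 = 189 ≡ 1, so λ ≡ 18.
  x = λ² - 7 - 28 = 324 - 35 ≡ 7; y = λ·(7 - 7) - 6 ≡ 41. → (7, 41)
7P: (7, 41) + (28, 8). λ = (8 - 41)/(28 - 7) ≡ 14/21 mod 47. 21⁻¹ ≡ 9 (mod 47), so λ ≡ 32.
  x = λ² - 7 - 28 = 1024 - 35 ≡ 2; y = λ·(7 - 2) - 41 ≡ 25. → (2, 25)
8P: (2, 25) + (28, 8). λ = (8 - 25)/(28 - 2) ≡ 30/26 mod 47. 26⁻¹ ≡ 38 (mod 47), so λ ≡ 12.
  x = λ² - 2 - 28 = 144 - 30 ≡ 20; y = λ·(2 - 20) - 25 ≡ 41. → (20, 41)
9P: (20, 41) + (28, 8). λ = (8 - 41)/(28 - 20) ≡ 14/8 mod 47. 8⁻¹ ≡ 6 (mod 47), so λ ≡ 37.
  x = λ² - 20 - 28 = 1369 - 48 ≡ 5; y = λ·(20 - 5) - 41 ≡ 44. → (5, 44)
10P: (5, 44) + (28, 8). λ = (8 - 44)/(28 - 5) ≡ 11/23 mod 47. 23⁻¹ ≡ 45 (mod 47), so λ ≡ 25.
  x = λ² - 5 - 28 = 625 - 33 ≡ 28; y = λ·(5 - 28) - 44 ≡ 39. → (28, 39)
11P: (28, 39) + (28, 8): same x and y₁ ≡ -y₂, so the sum is ∞.
11P = ∞, so the order is 11.

11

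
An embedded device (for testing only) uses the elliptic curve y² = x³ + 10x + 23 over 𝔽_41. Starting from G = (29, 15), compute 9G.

Repeated addition: build up to 9G.
2G: tangent at (29, 15): λ = (3·29² + 10)/(2·15) ≡ 32/30. 30⁻¹ ≡ 26 (mod 41), so λ ≡ 32·26 ≡ 12.
  x = λ² - 29 - 29 = 144 - 58 ≡ 4; y = λ·(29 - 4) - 15 ≡ 39. → (4, 39)
3G: (4, 39) + (29, 15). λ = (15 - 39)/(29 - 4) ≡ 17/25 mod 41. 25⁻¹ ≡ 23 (mod 41) since 25·23 = 575 ≡ 1, so λ ≡ 22.
  x = λ² - 4 - 29 = 484 - 33 ≡ 0; y = λ·(4 - 0) - 39 ≡ 8. → (0, 8)
4G: (0, 8) + (29, 15). λ = (15 - 8)/(29 - 0) ≡ 7/29 mod 41. 29⁻¹ ≡ 17 (mod 41) since 29·17 = 493 ≡ 1, so λ ≡ 37.
  x = λ² - 0 - 29 = 1369 - 29 ≡ 28; y = λ·(0 - 28) - 8 ≡ 22. → (28, 22)
5G: (28, 22) + (29, 15). λ = (15 - 22)/(29 - 28) ≡ 34/1 mod 41. 1⁻¹ ≡ 1 (mod 41), so λ ≡ 34.
  x = λ² - 28 - 29 = 1156 - 57 ≡ 33; y = λ·(28 - 33) - 22 ≡ 13. → (33, 13)
6G: (33, 13) + (29, 15). λ = (15 - 13)/(29 - 33) ≡ 2/37 mod 41. 37⁻¹ ≡ 10 (mod 41), so λ ≡ 20.
  x = λ² - 33 - 29 = 400 - 62 ≡ 10; y = λ·(33 - 10) - 13 ≡ 37. → (10, 37)
7G: (10, 37) + (29, 15). λ = (15 - 37)/(29 - 10) ≡ 19/19 mod 41. 19⁻¹ ≡ 13 (mod 41), so λ ≡ 1.
  x = λ² - 10 - 29 = 1 - 39 ≡ 3; y = λ·(10 - 3) - 37 ≡ 11. → (3, 11)
8G: (3, 11) + (29, 15). λ = (15 - 11)/(29 - 3) ≡ 4/26 mod 41. 26⁻¹ ≡ 30 (mod 41), so λ ≡ 38.
  x = λ² - 3 - 29 = 1444 - 32 ≡ 18; y = λ·(3 - 18) - 11 ≡ 34. → (18, 34)
9G: (18, 34) + (29, 15). λ = (15 - 34)/(29 - 18) ≡ 22/11 mod 41. 11⁻¹ ≡ 15 (mod 41), so λ ≡ 2.
  x = λ² - 18 - 29 = 4 - 47 ≡ 39; y = λ·(18 - 39) - 34 ≡ 6. → (39, 6)

(39, 6)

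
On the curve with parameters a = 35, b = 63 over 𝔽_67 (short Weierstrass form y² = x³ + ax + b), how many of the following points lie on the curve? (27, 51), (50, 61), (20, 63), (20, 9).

(27, 51): 51² ≡ 55, rhs ≡ 55 → on.
(50, 61): 61² ≡ 36, rhs ≡ 49 → off.
(20, 63): 63² ≡ 16, rhs ≡ 53 → off.
(20, 9): 9² ≡ 14, rhs ≡ 53 → off.

1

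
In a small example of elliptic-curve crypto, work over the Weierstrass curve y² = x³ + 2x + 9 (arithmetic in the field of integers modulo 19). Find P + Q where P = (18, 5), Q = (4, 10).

(18, 5) + (4, 10). λ = (10 - 5)/(4 - 18) ≡ 5/5 mod 19. 5⁻¹ ≡ 4 (mod 19), so λ ≡ 1.
  x = λ² - 18 - 4 = 1 - 22 ≡ 17; y = λ·(18 - 17) - 5 ≡ 15. → (17, 15)

(17, 15)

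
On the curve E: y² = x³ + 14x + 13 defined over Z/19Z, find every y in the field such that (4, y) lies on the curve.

x³ + 14x + 13 = 133 ≡ 0 (mod 19).
Only y = 0 satisfies y² ≡ 0.

0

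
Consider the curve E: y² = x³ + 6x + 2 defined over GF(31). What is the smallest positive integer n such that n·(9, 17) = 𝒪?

4

2P: tangent at (9, 17): λ = (3·9² + 6)/(2·17) ≡ 1/3. 3⁻¹ ≡ 21 (mod 31), so λ ≡ 1·21 ≡ 21.
  x = λ² - 9 - 9 = 441 - 18 ≡ 20; y = λ·(9 - 20) - 17 ≡ 0. → (20, 0)
3P: (20, 0) + (9, 17). λ = (17 - 0)/(9 - 20) ≡ 17/20 mod 31. 20⁻¹ ≡ 14 (mod 31), so λ ≡ 21.
  x = λ² - 20 - 9 = 441 - 29 ≡ 9; y = λ·(20 - 9) - 0 ≡ 14. → (9, 14)
4P: (9, 14) + (9, 17): same x and y₁ ≡ -y₂, so the sum is 𝒪.
4P = 𝒪, so the order is 4.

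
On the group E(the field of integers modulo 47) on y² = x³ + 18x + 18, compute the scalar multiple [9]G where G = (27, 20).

Repeated addition: build up to 9G.
2G: tangent at (27, 20): λ = (3·27² + 18)/(2·20) ≡ 43/40. 40⁻¹ ≡ 20 (mod 47), so λ ≡ 43·20 ≡ 14.
  x = λ² - 27 - 27 = 196 - 54 ≡ 1; y = λ·(27 - 1) - 20 ≡ 15. → (1, 15)
3G: (1, 15) + (27, 20). λ = (20 - 15)/(27 - 1) ≡ 5/26 mod 47. 26⁻¹ ≡ 38 (mod 47) since 26·38 = 988 ≡ 1, so λ ≡ 2.
  x = λ² - 1 - 27 = 4 - 28 ≡ 23; y = λ·(1 - 23) - 15 ≡ 35. → (23, 35)
4G: (23, 35) + (27, 20). λ = (20 - 35)/(27 - 23) ≡ 32/4 mod 47. 4⁻¹ ≡ 12 (mod 47), so λ ≡ 8.
  x = λ² - 23 - 27 = 64 - 50 ≡ 14; y = λ·(23 - 14) - 35 ≡ 37. → (14, 37)
5G: (14, 37) + (27, 20). λ = (20 - 37)/(27 - 14) ≡ 30/13 mod 47. 13⁻¹ ≡ 29 (mod 47), so λ ≡ 24.
  x = λ² - 14 - 27 = 576 - 41 ≡ 18; y = λ·(14 - 18) - 37 ≡ 8. → (18, 8)
6G: (18, 8) + (27, 20). λ = (20 - 8)/(27 - 18) ≡ 12/9 mod 47. 9⁻¹ ≡ 21 (mod 47), so λ ≡ 17.
  x = λ² - 18 - 27 = 289 - 45 ≡ 9; y = λ·(18 - 9) - 8 ≡ 4. → (9, 4)
7G: (9, 4) + (27, 20). λ = (20 - 4)/(27 - 9) ≡ 16/18 mod 47. 18⁻¹ ≡ 34 (mod 47), so λ ≡ 27.
  x = λ² - 9 - 27 = 729 - 36 ≡ 35; y = λ·(9 - 35) - 4 ≡ 46. → (35, 46)
8G: (35, 46) + (27, 20). λ = (20 - 46)/(27 - 35) ≡ 21/39 mod 47. 39⁻¹ ≡ 41 (mod 47) since 39·41 = 1599 ≡ 1, so λ ≡ 15.
  x = λ² - 35 - 27 = 225 - 62 ≡ 22; y = λ·(35 - 22) - 46 ≡ 8. → (22, 8)
9G: (22, 8) + (27, 20). λ = (20 - 8)/(27 - 22) ≡ 12/5 mod 47. 5⁻¹ ≡ 19 (mod 47), so λ ≡ 40.
  x = λ² - 22 - 27 = 1600 - 49 ≡ 0; y = λ·(22 - 0) - 8 ≡ 26. → (0, 26)

(0, 26)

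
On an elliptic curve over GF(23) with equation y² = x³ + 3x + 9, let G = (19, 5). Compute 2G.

(14, 9)

tangent at (19, 5): λ = (3·19² + 3)/(2·5) ≡ 5/10. 10⁻¹ ≡ 7 (mod 23) since 10·7 = 70 ≡ 1, so λ ≡ 5·7 ≡ 12.
  x = λ² - 19 - 19 = 144 - 38 ≡ 14; y = λ·(19 - 14) - 5 ≡ 9. → (14, 9)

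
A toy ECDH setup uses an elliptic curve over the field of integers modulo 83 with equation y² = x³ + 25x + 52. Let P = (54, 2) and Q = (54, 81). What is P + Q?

The two points share x = 54 and their y-coordinates satisfy 2 + 81 ≡ 0 (mod 83), so they are inverses. Their sum is O.

O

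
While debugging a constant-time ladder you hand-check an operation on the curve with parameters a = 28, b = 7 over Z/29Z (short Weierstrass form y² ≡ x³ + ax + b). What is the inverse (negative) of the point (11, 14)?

(11, 15)

-(11, 14) = (11, -14 mod 29) = (11, 15).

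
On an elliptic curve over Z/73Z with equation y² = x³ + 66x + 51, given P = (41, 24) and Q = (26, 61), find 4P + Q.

(57, 3)

First 4P:
Repeated addition: build up to 4P.
2P: tangent at (41, 24): λ = (3·41² + 66)/(2·24) ≡ 72/48. 48⁻¹ ≡ 35 (mod 73) since 48·35 = 1680 ≡ 1, so λ ≡ 72·35 ≡ 38.
  x = λ² - 41 - 41 = 1444 - 82 ≡ 48; y = λ·(41 - 48) - 24 ≡ 2. → (48, 2)
3P: (48, 2) + (41, 24). λ = (24 - 2)/(41 - 48) ≡ 22/66 mod 73. 66⁻¹ ≡ 52 (mod 73) since 66·52 = 3432 ≡ 1, so λ ≡ 49.
  x = λ² - 48 - 41 = 2401 - 89 ≡ 49; y = λ·(48 - 49) - 2 ≡ 22. → (49, 22)
4P: (49, 22) + (41, 24). λ = (24 - 22)/(41 - 49) ≡ 2/65 mod 73. 65⁻¹ ≡ 9 (mod 73) since 65·9 = 585 ≡ 1, so λ ≡ 18.
  x = λ² - 49 - 41 = 324 - 90 ≡ 15; y = λ·(49 - 15) - 22 ≡ 6. → (15, 6)
4P = (15, 6).
Finally 4P + Q:
(15, 6) + (26, 61). λ = (61 - 6)/(26 - 15) ≡ 55/11 mod 73. 11⁻¹ ≡ 20 (mod 73) since 11·20 = 220 ≡ 1, so λ ≡ 5.
  x = λ² - 15 - 26 = 25 - 41 ≡ 57; y = λ·(15 - 57) - 6 ≡ 3. → (57, 3)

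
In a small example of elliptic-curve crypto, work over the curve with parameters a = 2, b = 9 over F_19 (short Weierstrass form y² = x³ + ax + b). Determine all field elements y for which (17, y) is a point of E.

x³ + 2x + 9 = 4956 ≡ 16 (mod 19).
Square roots of 16 mod 19: 4 and 15 (since 4² = 16 ≡ 16).

4, 15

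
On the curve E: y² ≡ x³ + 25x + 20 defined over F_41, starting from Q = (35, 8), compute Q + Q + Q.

Repeated addition: build up to 3Q.
2Q: tangent at (35, 8): λ = (3·35² + 25)/(2·8) ≡ 10/16. 16⁻¹ ≡ 18 (mod 41) since 16·18 = 288 ≡ 1, so λ ≡ 10·18 ≡ 16.
  x = λ² - 35 - 35 = 256 - 70 ≡ 22; y = λ·(35 - 22) - 8 ≡ 36. → (22, 36)
3Q: (22, 36) + (35, 8). λ = (8 - 36)/(35 - 22) ≡ 13/13 mod 41. 13⁻¹ ≡ 19 (mod 41), so λ ≡ 1.
  x = λ² - 22 - 35 = 1 - 57 ≡ 26; y = λ·(22 - 26) - 36 ≡ 1. → (26, 1)

(26, 1)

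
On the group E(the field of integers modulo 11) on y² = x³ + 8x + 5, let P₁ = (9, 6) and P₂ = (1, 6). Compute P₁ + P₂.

(1, 5)

(9, 6) + (1, 6). λ = (6 - 6)/(1 - 9) ≡ 0/3 mod 11. 3⁻¹ ≡ 4 (mod 11) since 3·4 = 12 ≡ 1, so λ ≡ 0.
  x = λ² - 9 - 1 = 0 - 10 ≡ 1; y = λ·(9 - 1) - 6 ≡ 5. → (1, 5)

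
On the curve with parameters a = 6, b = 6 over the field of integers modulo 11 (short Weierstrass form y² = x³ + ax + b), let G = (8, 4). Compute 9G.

(6, 7)

Repeated addition: build up to 9G.
2G: tangent at (8, 4): λ = (3·8² + 6)/(2·4) ≡ 0/8. 8⁻¹ ≡ 7 (mod 11) since 8·7 = 56 ≡ 1, so λ ≡ 0·7 ≡ 0.
  x = λ² - 8 - 8 = 0 - 16 ≡ 6; y = λ·(8 - 6) - 4 ≡ 7. → (6, 7)
3G: (6, 7) + (8, 4). λ = (4 - 7)/(8 - 6) ≡ 8/2 mod 11. 2⁻¹ ≡ 6 (mod 11), so λ ≡ 4.
  x = λ² - 6 - 8 = 16 - 14 ≡ 2; y = λ·(6 - 2) - 7 ≡ 9. → (2, 9)
4G: (2, 9) + (8, 4). λ = (4 - 9)/(8 - 2) ≡ 6/6 mod 11. 6⁻¹ ≡ 2 (mod 11), so λ ≡ 1.
  x = λ² - 2 - 8 = 1 - 10 ≡ 2; y = λ·(2 - 2) - 9 ≡ 2. → (2, 2)
5G: (2, 2) + (8, 4). λ = (4 - 2)/(8 - 2) ≡ 2/6 mod 11. 6⁻¹ ≡ 2 (mod 11) since 6·2 = 12 ≡ 1, so λ ≡ 4.
  x = λ² - 2 - 8 = 16 - 10 ≡ 6; y = λ·(2 - 6) - 2 ≡ 4. → (6, 4)
6G: (6, 4) + (8, 4). λ = (4 - 4)/(8 - 6) ≡ 0/2 mod 11. 2⁻¹ ≡ 6 (mod 11) since 2·6 = 12 ≡ 1, so λ ≡ 0.
  x = λ² - 6 - 8 = 0 - 14 ≡ 8; y = λ·(6 - 8) - 4 ≡ 7. → (8, 7)
7G: (8, 7) + (8, 4): same x and y₁ ≡ -y₂, so the sum is O.
8G: O + (8, 4) = (8, 4) (identity).
9G: tangent at (8, 4): λ = (3·8² + 6)/(2·4) ≡ 0/8. 8⁻¹ ≡ 7 (mod 11), so λ ≡ 0·7 ≡ 0.
  x = λ² - 8 - 8 = 0 - 16 ≡ 6; y = λ·(8 - 6) - 4 ≡ 7. → (6, 7)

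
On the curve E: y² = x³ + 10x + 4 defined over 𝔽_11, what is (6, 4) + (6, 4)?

tangent at (6, 4): λ = (3·6² + 10)/(2·4) ≡ 8/8. 8⁻¹ ≡ 7 (mod 11), so λ ≡ 8·7 ≡ 1.
  x = λ² - 6 - 6 = 1 - 12 ≡ 0; y = λ·(6 - 0) - 4 ≡ 2. → (0, 2)

(0, 2)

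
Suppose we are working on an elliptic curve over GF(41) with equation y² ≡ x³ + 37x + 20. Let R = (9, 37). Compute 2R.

tangent at (9, 37): λ = (3·9² + 37)/(2·37) ≡ 34/33. 33⁻¹ ≡ 5 (mod 41), so λ ≡ 34·5 ≡ 6.
  x = λ² - 9 - 9 = 36 - 18 ≡ 18; y = λ·(9 - 18) - 37 ≡ 32. → (18, 32)

(18, 32)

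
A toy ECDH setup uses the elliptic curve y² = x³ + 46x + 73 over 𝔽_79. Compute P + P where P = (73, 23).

(25, 69)

tangent at (73, 23): λ = (3·73² + 46)/(2·23) ≡ 75/46. 46⁻¹ ≡ 67 (mod 79), so λ ≡ 75·67 ≡ 48.
  x = λ² - 73 - 73 = 2304 - 146 ≡ 25; y = λ·(73 - 25) - 23 ≡ 69. → (25, 69)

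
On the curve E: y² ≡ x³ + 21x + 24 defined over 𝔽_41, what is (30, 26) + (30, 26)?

tangent at (30, 26): λ = (3·30² + 21)/(2·26) ≡ 15/11. 11⁻¹ ≡ 15 (mod 41), so λ ≡ 15·15 ≡ 20.
  x = λ² - 30 - 30 = 400 - 60 ≡ 12; y = λ·(30 - 12) - 26 ≡ 6. → (12, 6)

(12, 6)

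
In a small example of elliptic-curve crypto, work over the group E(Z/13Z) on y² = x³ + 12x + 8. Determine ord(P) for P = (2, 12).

10

2P: tangent at (2, 12): λ = (3·2² + 12)/(2·12) ≡ 11/11. 11⁻¹ ≡ 6 (mod 13), so λ ≡ 11·6 ≡ 1.
  x = λ² - 2 - 2 = 1 - 4 ≡ 10; y = λ·(2 - 10) - 12 ≡ 6. → (10, 6)
3P: (10, 6) + (2, 12). λ = (12 - 6)/(2 - 10) ≡ 6/5 mod 13. 5⁻¹ ≡ 8 (mod 13) since 5·8 = 40 ≡ 1, so λ ≡ 9.
  x = λ² - 10 - 2 = 81 - 12 ≡ 4; y = λ·(10 - 4) - 6 ≡ 9. → (4, 9)
4P: (4, 9) + (2, 12). λ = (12 - 9)/(2 - 4) ≡ 3/11 mod 13. 11⁻¹ ≡ 6 (mod 13) since 11·6 = 66 ≡ 1, so λ ≡ 5.
  x = λ² - 4 - 2 = 25 - 6 ≡ 6; y = λ·(4 - 6) - 9 ≡ 7. → (6, 7)
5P: (6, 7) + (2, 12). λ = (12 - 7)/(2 - 6) ≡ 5/9 mod 13. 9⁻¹ ≡ 3 (mod 13), so λ ≡ 2.
  x = λ² - 6 - 2 = 4 - 8 ≡ 9; y = λ·(6 - 9) - 7 ≡ 0. → (9, 0)
6P: (9, 0) + (2, 12). λ = (12 - 0)/(2 - 9) ≡ 12/6 mod 13. 6⁻¹ ≡ 11 (mod 13) since 6·11 = 66 ≡ 1, so λ ≡ 2.
  x = λ² - 9 - 2 = 4 - 11 ≡ 6; y = λ·(9 - 6) - 0 ≡ 6. → (6, 6)
7P: (6, 6) + (2, 12). λ = (12 - 6)/(2 - 6) ≡ 6/9 mod 13. 9⁻¹ ≡ 3 (mod 13), so λ ≡ 5.
  x = λ² - 6 - 2 = 25 - 8 ≡ 4; y = λ·(6 - 4) - 6 ≡ 4. → (4, 4)
8P: (4, 4) + (2, 12). λ = (12 - 4)/(2 - 4) ≡ 8/11 mod 13. 11⁻¹ ≡ 6 (mod 13) since 11·6 = 66 ≡ 1, so λ ≡ 9.
  x = λ² - 4 - 2 = 81 - 6 ≡ 10; y = λ·(4 - 10) - 4 ≡ 7. → (10, 7)
9P: (10, 7) + (2, 12). λ = (12 - 7)/(2 - 10) ≡ 5/5 mod 13. 5⁻¹ ≡ 8 (mod 13) since 5·8 = 40 ≡ 1, so λ ≡ 1.
  x = λ² - 10 - 2 = 1 - 12 ≡ 2; y = λ·(10 - 2) - 7 ≡ 1. → (2, 1)
10P: (2, 1) + (2, 12): same x and y₁ ≡ -y₂, so the sum is the point at infinity.
10P = the point at infinity, so the order is 10.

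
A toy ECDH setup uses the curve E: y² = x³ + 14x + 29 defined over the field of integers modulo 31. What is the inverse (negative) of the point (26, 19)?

-(26, 19) = (26, -19 mod 31) = (26, 12).

(26, 12)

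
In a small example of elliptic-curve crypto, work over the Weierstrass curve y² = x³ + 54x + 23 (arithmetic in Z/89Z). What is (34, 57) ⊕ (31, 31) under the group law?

(20, 5)

(34, 57) + (31, 31). λ = (31 - 57)/(31 - 34) ≡ 63/86 mod 89. 86⁻¹ ≡ 59 (mod 89) since 86·59 = 5074 ≡ 1, so λ ≡ 68.
  x = λ² - 34 - 31 = 4624 - 65 ≡ 20; y = λ·(34 - 20) - 57 ≡ 5. → (20, 5)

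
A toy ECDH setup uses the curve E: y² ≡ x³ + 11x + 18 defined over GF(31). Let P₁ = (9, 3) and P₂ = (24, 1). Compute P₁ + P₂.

(14, 8)

(9, 3) + (24, 1). λ = (1 - 3)/(24 - 9) ≡ 29/15 mod 31. 15⁻¹ ≡ 29 (mod 31) since 15·29 = 435 ≡ 1, so λ ≡ 4.
  x = λ² - 9 - 24 = 16 - 33 ≡ 14; y = λ·(9 - 14) - 3 ≡ 8. → (14, 8)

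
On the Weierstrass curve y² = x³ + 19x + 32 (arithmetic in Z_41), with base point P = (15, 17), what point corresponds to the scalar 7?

Double-and-add on 7 = (111)₂. Start with P = (15, 17) for the leading 1-bit.
double: tangent at (15, 17): λ = (3·15² + 19)/(2·17) ≡ 38/34. 34⁻¹ ≡ 35 (mod 41), so λ ≡ 38·35 ≡ 18.
  x = λ² - 15 - 15 = 324 - 30 ≡ 7; y = λ·(15 - 7) - 17 ≡ 4. → (7, 4)
add P: (7, 4) + (15, 17). λ = (17 - 4)/(15 - 7) ≡ 13/8 mod 41. 8⁻¹ ≡ 36 (mod 41) since 8·36 = 288 ≡ 1, so λ ≡ 17.
  x = λ² - 7 - 15 = 289 - 22 ≡ 21; y = λ·(7 - 21) - 4 ≡ 4. → (21, 4)
double: tangent at (21, 4): λ = (3·21² + 19)/(2·4) ≡ 30/8. 8⁻¹ ≡ 36 (mod 41), so λ ≡ 30·36 ≡ 14.
  x = λ² - 21 - 21 = 196 - 42 ≡ 31; y = λ·(21 - 31) - 4 ≡ 20. → (31, 20)
add P: (31, 20) + (15, 17). λ = (17 - 20)/(15 - 31) ≡ 38/25 mod 41. 25⁻¹ ≡ 23 (mod 41), so λ ≡ 13.
  x = λ² - 31 - 15 = 169 - 46 ≡ 0; y = λ·(31 - 0) - 20 ≡ 14. → (0, 14)

(0, 14)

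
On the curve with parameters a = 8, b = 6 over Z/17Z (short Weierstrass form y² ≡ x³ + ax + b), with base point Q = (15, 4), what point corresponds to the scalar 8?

(6, 10)

Double-and-add on 8 = (1000)₂. Start with Q = (15, 4) for the leading 1-bit.
double: tangent at (15, 4): λ = (3·15² + 8)/(2·4) ≡ 3/8. 8⁻¹ ≡ 15 (mod 17), so λ ≡ 3·15 ≡ 11.
  x = λ² - 15 - 15 = 121 - 30 ≡ 6; y = λ·(15 - 6) - 4 ≡ 10. → (6, 10)
double: tangent at (6, 10): λ = (3·6² + 8)/(2·10) ≡ 14/3. 3⁻¹ ≡ 6 (mod 17), so λ ≡ 14·6 ≡ 16.
  x = λ² - 6 - 6 = 256 - 12 ≡ 6; y = λ·(6 - 6) - 10 ≡ 7. → (6, 7)
double: tangent at (6, 7): λ = (3·6² + 8)/(2·7) ≡ 14/14. 14⁻¹ ≡ 11 (mod 17), so λ ≡ 14·11 ≡ 1.
  x = λ² - 6 - 6 = 1 - 12 ≡ 6; y = λ·(6 - 6) - 7 ≡ 10. → (6, 10)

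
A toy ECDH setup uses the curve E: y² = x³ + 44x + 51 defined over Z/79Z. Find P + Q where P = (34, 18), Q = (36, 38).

(30, 22)

(34, 18) + (36, 38). λ = (38 - 18)/(36 - 34) ≡ 20/2 mod 79. 2⁻¹ ≡ 40 (mod 79) since 2·40 = 80 ≡ 1, so λ ≡ 10.
  x = λ² - 34 - 36 = 100 - 70 ≡ 30; y = λ·(34 - 30) - 18 ≡ 22. → (30, 22)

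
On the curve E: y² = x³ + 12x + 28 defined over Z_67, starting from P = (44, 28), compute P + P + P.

Repeated addition: build up to 3P.
2P: tangent at (44, 28): λ = (3·44² + 12)/(2·28) ≡ 58/56. 56⁻¹ ≡ 6 (mod 67), so λ ≡ 58·6 ≡ 13.
  x = λ² - 44 - 44 = 169 - 88 ≡ 14; y = λ·(44 - 14) - 28 ≡ 27. → (14, 27)
3P: (14, 27) + (44, 28). λ = (28 - 27)/(44 - 14) ≡ 1/30 mod 67. 30⁻¹ ≡ 38 (mod 67), so λ ≡ 38.
  x = λ² - 14 - 44 = 1444 - 58 ≡ 46; y = λ·(14 - 46) - 27 ≡ 30. → (46, 30)

(46, 30)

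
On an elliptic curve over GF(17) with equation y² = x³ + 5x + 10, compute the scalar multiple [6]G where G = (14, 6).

(16, 2)

Repeated addition: build up to 6G.
2G: tangent at (14, 6): λ = (3·14² + 5)/(2·6) ≡ 15/12. 12⁻¹ ≡ 10 (mod 17) since 12·10 = 120 ≡ 1, so λ ≡ 15·10 ≡ 14.
  x = λ² - 14 - 14 = 196 - 28 ≡ 15; y = λ·(14 - 15) - 6 ≡ 14. → (15, 14)
3G: (15, 14) + (14, 6). λ = (6 - 14)/(14 - 15) ≡ 9/16 mod 17. 16⁻¹ ≡ 16 (mod 17) since 16·16 = 256 ≡ 1, so λ ≡ 8.
  x = λ² - 15 - 14 = 64 - 29 ≡ 1; y = λ·(15 - 1) - 14 ≡ 13. → (1, 13)
4G: (1, 13) + (14, 6). λ = (6 - 13)/(14 - 1) ≡ 10/13 mod 17. 13⁻¹ ≡ 4 (mod 17) since 13·4 = 52 ≡ 1, so λ ≡ 6.
  x = λ² - 1 - 14 = 36 - 15 ≡ 4; y = λ·(1 - 4) - 13 ≡ 3. → (4, 3)
5G: (4, 3) + (14, 6). λ = (6 - 3)/(14 - 4) ≡ 3/10 mod 17. 10⁻¹ ≡ 12 (mod 17), so λ ≡ 2.
  x = λ² - 4 - 14 = 4 - 18 ≡ 3; y = λ·(4 - 3) - 3 ≡ 16. → (3, 16)
6G: (3, 16) + (14, 6). λ = (6 - 16)/(14 - 3) ≡ 7/11 mod 17. 11⁻¹ ≡ 14 (mod 17) since 11·14 = 154 ≡ 1, so λ ≡ 13.
  x = λ² - 3 - 14 = 169 - 17 ≡ 16; y = λ·(3 - 16) - 16 ≡ 2. → (16, 2)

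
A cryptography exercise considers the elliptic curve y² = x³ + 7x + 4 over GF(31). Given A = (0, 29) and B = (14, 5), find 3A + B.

(10, 12)

First 3A:
Repeated addition: build up to 3A.
2A: tangent at (0, 29): λ = (3·0² + 7)/(2·29) ≡ 7/27. 27⁻¹ ≡ 23 (mod 31), so λ ≡ 7·23 ≡ 6.
  x = λ² - 0 - 0 = 36 - 0 ≡ 5; y = λ·(0 - 5) - 29 ≡ 3. → (5, 3)
3A: (5, 3) + (0, 29). λ = (29 - 3)/(0 - 5) ≡ 26/26 mod 31. 26⁻¹ ≡ 6 (mod 31) since 26·6 = 156 ≡ 1, so λ ≡ 1.
  x = λ² - 5 - 0 = 1 - 5 ≡ 27; y = λ·(5 - 27) - 3 ≡ 6. → (27, 6)
3A = (27, 6).
Finally 3A + B:
(27, 6) + (14, 5). λ = (5 - 6)/(14 - 27) ≡ 30/18 mod 31. 18⁻¹ ≡ 19 (mod 31), so λ ≡ 12.
  x = λ² - 27 - 14 = 144 - 41 ≡ 10; y = λ·(27 - 10) - 6 ≡ 12. → (10, 12)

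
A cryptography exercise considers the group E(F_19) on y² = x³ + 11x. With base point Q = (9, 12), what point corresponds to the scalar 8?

Repeated addition: build up to 8Q.
2Q: tangent at (9, 12): λ = (3·9² + 11)/(2·12) ≡ 7/5. 5⁻¹ ≡ 4 (mod 19), so λ ≡ 7·4 ≡ 9.
  x = λ² - 9 - 9 = 81 - 18 ≡ 6; y = λ·(9 - 6) - 12 ≡ 15. → (6, 15)
3Q: (6, 15) + (9, 12). λ = (12 - 15)/(9 - 6) ≡ 16/3 mod 19. 3⁻¹ ≡ 13 (mod 19), so λ ≡ 18.
  x = λ² - 6 - 9 = 324 - 15 ≡ 5; y = λ·(6 - 5) - 15 ≡ 3. → (5, 3)
4Q: (5, 3) + (9, 12). λ = (12 - 3)/(9 - 5) ≡ 9/4 mod 19. 4⁻¹ ≡ 5 (mod 19), so λ ≡ 7.
  x = λ² - 5 - 9 = 49 - 14 ≡ 16; y = λ·(5 - 16) - 3 ≡ 15. → (16, 15)
5Q: (16, 15) + (9, 12). λ = (12 - 15)/(9 - 16) ≡ 16/12 mod 19. 12⁻¹ ≡ 8 (mod 19), so λ ≡ 14.
  x = λ² - 16 - 9 = 196 - 25 ≡ 0; y = λ·(16 - 0) - 15 ≡ 0. → (0, 0)
6Q: (0, 0) + (9, 12). λ = (12 - 0)/(9 - 0) ≡ 12/9 mod 19. 9⁻¹ ≡ 17 (mod 19) since 9·17 = 153 ≡ 1, so λ ≡ 14.
  x = λ² - 0 - 9 = 196 - 9 ≡ 16; y = λ·(0 - 16) - 0 ≡ 4. → (16, 4)
7Q: (16, 4) + (9, 12). λ = (12 - 4)/(9 - 16) ≡ 8/12 mod 19. 12⁻¹ ≡ 8 (mod 19), so λ ≡ 7.
  x = λ² - 16 - 9 = 49 - 25 ≡ 5; y = λ·(16 - 5) - 4 ≡ 16. → (5, 16)
8Q: (5, 16) + (9, 12). λ = (12 - 16)/(9 - 5) ≡ 15/4 mod 19. 4⁻¹ ≡ 5 (mod 19) since 4·5 = 20 ≡ 1, so λ ≡ 18.
  x = λ² - 5 - 9 = 324 - 14 ≡ 6; y = λ·(5 - 6) - 16 ≡ 4. → (6, 4)

(6, 4)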